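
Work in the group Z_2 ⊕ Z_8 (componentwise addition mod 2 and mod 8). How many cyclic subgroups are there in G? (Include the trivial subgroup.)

A cyclic subgroup of order d is generated by each of its φ(d) elements of order d, so the cyclic subgroups of order d number (#elements of order d)/φ(d).
Cyclic subgroups by order — order 1: 1; order 2: 3; order 4: 2; order 8: 2.
Total: 8.

8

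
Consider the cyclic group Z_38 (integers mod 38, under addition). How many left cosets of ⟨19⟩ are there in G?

19

|⟨19⟩| = 2 and |G| = 38.
By Lagrange, [G : H] = |G|/|H| = 38/2 = 19.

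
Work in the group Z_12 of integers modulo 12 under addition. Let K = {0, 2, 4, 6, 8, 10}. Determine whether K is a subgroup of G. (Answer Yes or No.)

Yes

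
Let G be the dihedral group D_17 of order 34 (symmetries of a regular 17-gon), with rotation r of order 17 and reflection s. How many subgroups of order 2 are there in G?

|G| = 34 and 2 | 34, so subgroups of order 2 are possible by Lagrange.
The subgroups of order 2 are: {e, r^10s}; {e, r^11s}; {e, r^12s}; {e, r^13s}; … (17 in all).
So G has 17 subgroups of order 2.

17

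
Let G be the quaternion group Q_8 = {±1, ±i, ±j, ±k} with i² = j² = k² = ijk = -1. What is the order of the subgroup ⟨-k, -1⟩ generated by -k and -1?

4

|⟨-k⟩| = 4 and |⟨-1⟩| = 2, so |H| is a multiple of lcm(4, 2) = 4 and divides |G| = 8.
Closing under the operation: H = {1, -1, k, -k}, so |H| = 4.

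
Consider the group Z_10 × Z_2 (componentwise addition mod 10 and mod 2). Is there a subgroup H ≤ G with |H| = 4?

4 | 20. A subgroup of order 4 is {(0,0), (0,1), (5,0), (5,1)}.

Yes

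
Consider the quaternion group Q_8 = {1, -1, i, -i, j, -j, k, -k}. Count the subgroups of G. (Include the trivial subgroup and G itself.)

6

|G| = 8, so by Lagrange every subgroup order divides 8. Divisors: 1, 2, 4, 8.
Subgroups by order — order 1: 1; order 2: 1; order 4: 3; order 8: 1.
Total: 1 + 1 + 3 + 1 = 6.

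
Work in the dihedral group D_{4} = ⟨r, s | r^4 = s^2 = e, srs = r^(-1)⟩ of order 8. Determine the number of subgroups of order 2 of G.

5

|G| = 8 and 2 | 8, so subgroups of order 2 are possible by Lagrange.
The subgroups of order 2 are: {e, r^2}; {e, r^2s}; {e, r^3s}; {e, rs}; … (5 in all).
So G has 5 subgroups of order 2.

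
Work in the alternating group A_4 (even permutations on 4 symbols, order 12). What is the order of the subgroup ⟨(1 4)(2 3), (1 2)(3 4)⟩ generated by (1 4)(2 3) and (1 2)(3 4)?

4

|⟨(1 4)(2 3)⟩| = 2 and |⟨(1 2)(3 4)⟩| = 2, so |H| is a multiple of lcm(2, 2) = 2 and divides |G| = 12.
Closing under the operation: H = {e, (1 2)(3 4), (1 3)(2 4), (1 4)(2 3)}, so |H| = 4.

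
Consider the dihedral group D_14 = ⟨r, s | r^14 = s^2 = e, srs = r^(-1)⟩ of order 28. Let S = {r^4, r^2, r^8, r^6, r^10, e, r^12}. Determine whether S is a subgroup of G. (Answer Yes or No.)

|S| = 7 divides |G| = 28, consistent with Lagrange.
S contains the identity, every element's inverse is in S, and S is closed under ·: it is a subgroup.
In fact S = ⟨r^4⟩.

Yes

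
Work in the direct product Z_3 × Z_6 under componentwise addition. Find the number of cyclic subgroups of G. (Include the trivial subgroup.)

A cyclic subgroup of order d is generated by each of its φ(d) elements of order d, so the cyclic subgroups of order d number (#elements of order d)/φ(d).
Cyclic subgroups by order — order 1: 1; order 2: 1; order 3: 4; order 6: 4.
Total: 10.

10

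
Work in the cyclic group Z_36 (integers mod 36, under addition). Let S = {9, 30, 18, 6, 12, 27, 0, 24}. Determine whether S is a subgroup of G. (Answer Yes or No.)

|S| = 8 does not divide |G| = 36, so by Lagrange S is not a subgroup.

No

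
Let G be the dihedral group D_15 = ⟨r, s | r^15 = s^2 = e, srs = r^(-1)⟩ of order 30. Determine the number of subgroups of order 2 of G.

15

|G| = 30 and 2 | 30, so subgroups of order 2 are possible by Lagrange.
The subgroups of order 2 are: {e, r^10s}; {e, r^11s}; {e, r^12s}; {e, r^13s}; … (15 in all).
So G has 15 subgroups of order 2.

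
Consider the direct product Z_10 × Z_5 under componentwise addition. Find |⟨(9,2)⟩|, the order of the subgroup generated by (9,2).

The order of (9,2) in Z_10 × Z_5 is lcm(ord(9) in Z_10, ord(2) in Z_5).
ord(9) = 10 and ord(2) = 5, so |⟨(9,2)⟩| = lcm(10, 5) = 10.

10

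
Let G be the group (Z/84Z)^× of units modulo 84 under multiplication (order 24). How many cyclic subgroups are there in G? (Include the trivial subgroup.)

16

A cyclic subgroup of order d is generated by each of its φ(d) elements of order d, so the cyclic subgroups of order d number (#elements of order d)/φ(d).
Cyclic subgroups by order — order 1: 1; order 2: 7; order 3: 1; order 6: 7.
Total: 16.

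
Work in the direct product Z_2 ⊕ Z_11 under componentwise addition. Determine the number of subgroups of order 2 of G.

1

|G| = 22 and 2 | 22, so subgroups of order 2 are possible by Lagrange.
The subgroups of order 2 are: {(0,0), (1,0)}.
So G has 1 subgroup of order 2.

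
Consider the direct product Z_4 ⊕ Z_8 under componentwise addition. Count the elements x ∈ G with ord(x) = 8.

16

An element (a,b) has order lcm(ord(a), ord(b)); count pairs with lcm equal to 8.
Enumerating gives 16 such elements.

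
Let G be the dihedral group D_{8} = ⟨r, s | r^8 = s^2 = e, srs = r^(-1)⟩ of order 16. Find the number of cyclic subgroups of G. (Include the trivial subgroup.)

12

Each element a generates a cyclic subgroup ⟨a⟩; distinct elements may generate the same one (a cyclic group of order d has φ(d) generators).
Cyclic subgroups by order — order 1: 1; order 2: 9; order 4: 1; order 8: 1.
Total: 12.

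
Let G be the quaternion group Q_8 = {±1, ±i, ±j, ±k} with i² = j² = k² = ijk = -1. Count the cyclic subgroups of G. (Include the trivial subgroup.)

Each element a generates a cyclic subgroup ⟨a⟩; distinct elements may generate the same one (a cyclic group of order d has φ(d) generators).
Cyclic subgroups by order — order 1: 1; order 2: 1; order 4: 3.
Total: 5.

5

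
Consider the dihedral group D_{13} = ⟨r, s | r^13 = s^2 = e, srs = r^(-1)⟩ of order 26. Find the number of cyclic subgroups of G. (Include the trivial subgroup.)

15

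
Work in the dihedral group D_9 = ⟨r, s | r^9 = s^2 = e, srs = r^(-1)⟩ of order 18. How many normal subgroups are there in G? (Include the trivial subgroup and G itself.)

4

G has 16 subgroups. Checking conjugation-invariance by order — order 1: 1/1 normal; order 2: 0/9 normal; order 3: 1/1 normal; order 6: 0/3 normal; order 9: 1/1 normal; order 18: 1/1 normal.
Total normal subgroups: 4.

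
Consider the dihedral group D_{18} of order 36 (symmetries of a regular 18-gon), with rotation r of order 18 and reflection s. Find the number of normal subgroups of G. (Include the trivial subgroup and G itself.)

G has 45 subgroups. Checking conjugation-invariance by order — order 1: 1/1 normal; order 2: 1/19 normal; order 3: 1/1 normal; order 4: 0/9 normal; order 6: 1/7 normal; order 9: 1/1 normal; order 12: 0/3 normal; order 18: 3/3 normal; order 36: 1/1 normal.
Total normal subgroups: 9.

9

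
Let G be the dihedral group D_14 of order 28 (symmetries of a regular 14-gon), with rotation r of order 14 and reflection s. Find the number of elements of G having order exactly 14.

6

The elements of order 14 are: r, r^3, r^5, r^9, r^11, r^13.
That's 6.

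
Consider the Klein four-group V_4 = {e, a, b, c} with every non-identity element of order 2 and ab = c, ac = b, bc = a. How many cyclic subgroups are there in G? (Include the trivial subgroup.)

A cyclic subgroup of order d is generated by each of its φ(d) elements of order d, so the cyclic subgroups of order d number (#elements of order d)/φ(d).
Cyclic subgroups by order — order 1: 1; order 2: 3.
Total: 4.

4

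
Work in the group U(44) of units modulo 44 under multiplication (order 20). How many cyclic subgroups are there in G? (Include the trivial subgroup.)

Each element a generates a cyclic subgroup ⟨a⟩; distinct elements may generate the same one (a cyclic group of order d has φ(d) generators).
Cyclic subgroups by order — order 1: 1; order 2: 3; order 5: 1; order 10: 3.
Total: 8.

8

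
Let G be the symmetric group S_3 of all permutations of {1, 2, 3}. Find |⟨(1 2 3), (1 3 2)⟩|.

3

|⟨(1 2 3)⟩| = 3 and |⟨(1 3 2)⟩| = 3, so |H| is a multiple of lcm(3, 3) = 3 and divides |G| = 6.
Closing under the operation: H = {e, (1 2 3), (1 3 2)}, so |H| = 3.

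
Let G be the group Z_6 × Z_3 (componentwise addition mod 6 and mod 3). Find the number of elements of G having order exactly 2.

1

An element (a,b) has order lcm(ord(a), ord(b)); count pairs with lcm equal to 2.
Enumerating gives 1 such elements.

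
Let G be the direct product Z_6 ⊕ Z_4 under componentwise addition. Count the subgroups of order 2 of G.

|G| = 24 and 2 | 24, so subgroups of order 2 are possible by Lagrange.
The subgroups of order 2 are: {(0,0), (0,2)}; {(0,0), (3,0)}; {(0,0), (3,2)}.
So G has 3 subgroups of order 2.

3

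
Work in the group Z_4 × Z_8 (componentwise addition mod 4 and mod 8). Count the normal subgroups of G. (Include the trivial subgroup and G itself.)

22

G is abelian, so every subgroup is normal.
G has 22 subgroups in total, hence 22 normal subgroups.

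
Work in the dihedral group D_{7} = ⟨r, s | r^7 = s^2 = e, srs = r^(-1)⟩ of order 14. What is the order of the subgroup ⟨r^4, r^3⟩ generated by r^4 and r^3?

7

|⟨r^4⟩| = 7 and |⟨r^3⟩| = 7, so |H| is a multiple of lcm(7, 7) = 7 and divides |G| = 14.
Closing under the operation: H = {e, r, r^2, r^3, r^4, r^5, r^6}, so |H| = 7.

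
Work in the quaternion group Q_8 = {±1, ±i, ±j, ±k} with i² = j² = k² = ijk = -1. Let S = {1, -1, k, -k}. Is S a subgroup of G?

Yes

|S| = 4 divides |G| = 8, consistent with Lagrange.
S contains the identity, every element's inverse is in S, and S is closed under ·: it is a subgroup.
In fact S = ⟨-k⟩.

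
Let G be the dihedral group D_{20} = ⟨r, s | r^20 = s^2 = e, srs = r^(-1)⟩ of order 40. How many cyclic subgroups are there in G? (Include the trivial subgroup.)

Group the elements of G by the cyclic subgroup they generate; each cyclic subgroup of order d accounts for φ(d) elements.
Cyclic subgroups by order — order 1: 1; order 2: 21; order 4: 1; order 5: 1; order 10: 1; order 20: 1.
Total: 26.

26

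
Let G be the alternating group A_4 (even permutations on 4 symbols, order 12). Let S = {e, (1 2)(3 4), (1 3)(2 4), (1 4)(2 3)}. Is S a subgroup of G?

|S| = 4 divides |G| = 12, consistent with Lagrange.
S contains the identity, every element's inverse is in S, and S is closed under ∘: it is a subgroup.

Yes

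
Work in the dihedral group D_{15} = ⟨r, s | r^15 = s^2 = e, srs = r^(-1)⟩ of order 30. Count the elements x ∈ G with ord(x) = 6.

No element of G has order 6 (even though 6 | 30).

0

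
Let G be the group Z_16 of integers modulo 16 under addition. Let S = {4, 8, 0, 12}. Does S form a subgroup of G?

|S| = 4 divides |G| = 16, consistent with Lagrange.
S contains the identity, every element's inverse is in S, and S is closed under +: it is a subgroup.
In fact S = ⟨4⟩.

Yes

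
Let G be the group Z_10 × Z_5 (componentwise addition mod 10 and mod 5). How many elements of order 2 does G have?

An element (a,b) has order lcm(ord(a), ord(b)); count pairs with lcm equal to 2.
Enumerating gives 1 such elements.

1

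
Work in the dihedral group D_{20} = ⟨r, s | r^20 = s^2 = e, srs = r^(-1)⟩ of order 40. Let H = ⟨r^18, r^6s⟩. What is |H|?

|⟨r^18⟩| = 10 and |⟨r^6s⟩| = 2, so |H| is a multiple of lcm(10, 2) = 10 and divides |G| = 40.
Closing under the operation: H = {e, r^2, r^4, r^6, r^8, r^10, r^12, r^14, r^16, r^18, s, r^2s, r^4s, r^6s, r^8s, r^10s, r^12s, r^14s, r^16s, r^18s}, so |H| = 20.

20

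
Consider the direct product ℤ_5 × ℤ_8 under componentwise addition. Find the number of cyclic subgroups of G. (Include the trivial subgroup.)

8

Each element a generates a cyclic subgroup ⟨a⟩; distinct elements may generate the same one (a cyclic group of order d has φ(d) generators).
Cyclic subgroups by order — order 1: 1; order 2: 1; order 4: 1; order 5: 1; order 8: 1; order 10: 1; order 20: 1; order 40: 1.
Total: 8.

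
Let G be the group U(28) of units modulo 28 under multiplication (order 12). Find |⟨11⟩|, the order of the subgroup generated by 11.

Compute successive powers of 11 mod 28: 11, 9, 15, 25, 23, 1; 11^6 ≡ 1 (mod 28).
So |⟨11⟩| = 6.

6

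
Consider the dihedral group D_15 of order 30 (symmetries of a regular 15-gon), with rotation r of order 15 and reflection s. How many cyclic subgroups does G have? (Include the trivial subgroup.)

Each element a generates a cyclic subgroup ⟨a⟩; distinct elements may generate the same one (a cyclic group of order d has φ(d) generators).
Cyclic subgroups by order — order 1: 1; order 2: 15; order 3: 1; order 5: 1; order 15: 1.
Total: 19.

19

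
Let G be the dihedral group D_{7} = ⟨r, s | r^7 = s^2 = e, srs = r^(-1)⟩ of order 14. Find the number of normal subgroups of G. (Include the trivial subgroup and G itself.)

3

G has 10 subgroups. Checking conjugation-invariance by order — order 1: 1/1 normal; order 2: 0/7 normal; order 7: 1/1 normal; order 14: 1/1 normal.
Total normal subgroups: 3.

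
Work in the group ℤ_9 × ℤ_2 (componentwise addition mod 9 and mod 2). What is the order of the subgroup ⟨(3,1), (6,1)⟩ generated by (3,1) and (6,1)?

|⟨(3,1)⟩| = 6 and |⟨(6,1)⟩| = 6, so |H| is a multiple of lcm(6, 6) = 6 and divides |G| = 18.
Closing under the operation: H = {(0,0), (0,1), (3,0), (3,1), (6,0), (6,1)}, so |H| = 6.

6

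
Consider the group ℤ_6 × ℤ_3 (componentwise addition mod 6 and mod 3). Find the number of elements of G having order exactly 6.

8

An element (a,b) has order lcm(ord(a), ord(b)); count pairs with lcm equal to 6.
Enumerating gives 8 such elements.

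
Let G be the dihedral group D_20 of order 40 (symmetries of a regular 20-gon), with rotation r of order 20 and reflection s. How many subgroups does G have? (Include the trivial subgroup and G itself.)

48

|G| = 40, so by Lagrange every subgroup order divides 40. Divisors: 1, 2, 4, 5, 8, 10, 20, 40.
Subgroups by order — order 1: 1; order 2: 21; order 4: 11; order 5: 1; order 8: 5; order 10: 5; order 20: 3; order 40: 1.
Total: 1 + 21 + 11 + 1 + 5 + 5 + 3 + 1 = 48.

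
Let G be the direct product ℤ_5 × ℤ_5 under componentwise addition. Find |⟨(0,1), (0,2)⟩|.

|⟨(0,1)⟩| = 5 and |⟨(0,2)⟩| = 5, so |H| is a multiple of lcm(5, 5) = 5 and divides |G| = 25.
Closing under the operation: H = {(0,0), (0,1), (0,2), (0,3), (0,4)}, so |H| = 5.

5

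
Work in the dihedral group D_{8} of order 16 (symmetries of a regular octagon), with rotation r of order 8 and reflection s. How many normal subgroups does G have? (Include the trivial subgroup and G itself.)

7

G has 19 subgroups. Checking conjugation-invariance by order — order 1: 1/1 normal; order 2: 1/9 normal; order 4: 1/5 normal; order 8: 3/3 normal; order 16: 1/1 normal.
Total normal subgroups: 7.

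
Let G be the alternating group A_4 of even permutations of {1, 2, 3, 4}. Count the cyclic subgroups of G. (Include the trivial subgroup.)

Group the elements of G by the cyclic subgroup they generate; each cyclic subgroup of order d accounts for φ(d) elements.
Cyclic subgroups by order — order 1: 1; order 2: 3; order 3: 4.
Total: 8.

8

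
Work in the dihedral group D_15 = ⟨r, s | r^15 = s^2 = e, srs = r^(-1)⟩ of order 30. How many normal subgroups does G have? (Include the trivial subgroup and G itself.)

G has 28 subgroups. Checking conjugation-invariance by order — order 1: 1/1 normal; order 2: 0/15 normal; order 3: 1/1 normal; order 5: 1/1 normal; order 6: 0/5 normal; order 10: 0/3 normal; order 15: 1/1 normal; order 30: 1/1 normal.
Total normal subgroups: 5.

5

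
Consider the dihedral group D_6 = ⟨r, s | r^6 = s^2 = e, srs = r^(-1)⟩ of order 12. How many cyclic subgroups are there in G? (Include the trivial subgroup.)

Each element a generates a cyclic subgroup ⟨a⟩; distinct elements may generate the same one (a cyclic group of order d has φ(d) generators).
Cyclic subgroups by order — order 1: 1; order 2: 7; order 3: 1; order 6: 1.
Total: 10.

10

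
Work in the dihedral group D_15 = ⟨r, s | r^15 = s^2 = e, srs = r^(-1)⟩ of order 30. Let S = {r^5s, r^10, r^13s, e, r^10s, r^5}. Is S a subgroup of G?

No

Closure fails: r^10 · r^13s = r^8s ∉ S. So S is not a subgroup.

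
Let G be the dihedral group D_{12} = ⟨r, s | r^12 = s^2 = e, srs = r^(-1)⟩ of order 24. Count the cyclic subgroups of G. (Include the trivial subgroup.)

Group the elements of G by the cyclic subgroup they generate; each cyclic subgroup of order d accounts for φ(d) elements.
Cyclic subgroups by order — order 1: 1; order 2: 13; order 3: 1; order 4: 1; order 6: 1; order 12: 1.
Total: 18.

18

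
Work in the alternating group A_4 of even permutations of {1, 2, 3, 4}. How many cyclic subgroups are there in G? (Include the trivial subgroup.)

Group the elements of G by the cyclic subgroup they generate; each cyclic subgroup of order d accounts for φ(d) elements.
Cyclic subgroups by order — order 1: 1; order 2: 3; order 3: 4.
Total: 8.

8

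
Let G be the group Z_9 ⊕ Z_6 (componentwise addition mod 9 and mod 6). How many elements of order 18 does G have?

An element (a,b) has order lcm(ord(a), ord(b)); count pairs with lcm equal to 18.
Enumerating gives 18 such elements.

18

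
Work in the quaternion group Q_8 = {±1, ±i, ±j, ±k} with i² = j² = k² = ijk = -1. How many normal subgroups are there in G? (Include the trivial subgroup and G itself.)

6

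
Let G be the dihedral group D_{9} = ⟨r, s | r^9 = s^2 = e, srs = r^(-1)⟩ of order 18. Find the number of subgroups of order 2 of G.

9

|G| = 18 and 2 | 18, so subgroups of order 2 are possible by Lagrange.
The subgroups of order 2 are: {e, r^2s}; {e, r^3s}; {e, r^4s}; {e, r^5s}; … (9 in all).
So G has 9 subgroups of order 2.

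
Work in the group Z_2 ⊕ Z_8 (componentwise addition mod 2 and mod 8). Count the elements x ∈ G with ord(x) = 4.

4

An element (a,b) has order lcm(ord(a), ord(b)); count pairs with lcm equal to 4.
Enumerating gives 4 such elements.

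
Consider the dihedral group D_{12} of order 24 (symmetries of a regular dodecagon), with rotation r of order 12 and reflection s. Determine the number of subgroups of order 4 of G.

|G| = 24 and 4 | 24, so subgroups of order 4 are possible by Lagrange.
The subgroups of order 4 are: {e, r^6, r^4s, r^10s}; {e, r^6, r^5s, r^11s}; {e, r^6, r^2s, r^8s}; {e, r^3, r^6, r^9}; … (7 in all).
So G has 7 subgroups of order 4.

7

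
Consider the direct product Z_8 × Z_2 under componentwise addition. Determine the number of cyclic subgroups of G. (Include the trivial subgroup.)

8

Each element a generates a cyclic subgroup ⟨a⟩; distinct elements may generate the same one (a cyclic group of order d has φ(d) generators).
Cyclic subgroups by order — order 1: 1; order 2: 3; order 4: 2; order 8: 2.
Total: 8.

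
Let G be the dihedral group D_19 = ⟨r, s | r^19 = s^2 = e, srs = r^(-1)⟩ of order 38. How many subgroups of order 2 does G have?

19

|G| = 38 and 2 | 38, so subgroups of order 2 are possible by Lagrange.
The subgroups of order 2 are: {e, r^10s}; {e, r^11s}; {e, r^12s}; {e, r^13s}; … (19 in all).
So G has 19 subgroups of order 2.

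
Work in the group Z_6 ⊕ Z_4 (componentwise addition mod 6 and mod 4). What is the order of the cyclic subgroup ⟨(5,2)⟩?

6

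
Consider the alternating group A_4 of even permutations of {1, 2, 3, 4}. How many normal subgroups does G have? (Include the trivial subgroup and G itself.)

3

G has 10 subgroups. Checking conjugation-invariance by order — order 1: 1/1 normal; order 2: 0/3 normal; order 3: 0/4 normal; order 4: 1/1 normal; order 12: 1/1 normal.
Total normal subgroups: 3.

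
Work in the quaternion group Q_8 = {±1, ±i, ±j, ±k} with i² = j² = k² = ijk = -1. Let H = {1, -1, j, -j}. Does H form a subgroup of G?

|H| = 4 divides |G| = 8, consistent with Lagrange.
H contains the identity, every element's inverse is in H, and H is closed under ·: it is a subgroup.
In fact H = ⟨j⟩.

Yes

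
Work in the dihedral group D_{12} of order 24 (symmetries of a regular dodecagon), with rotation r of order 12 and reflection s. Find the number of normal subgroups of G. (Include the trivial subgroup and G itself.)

G has 34 subgroups. Checking conjugation-invariance by order — order 1: 1/1 normal; order 2: 1/13 normal; order 3: 1/1 normal; order 4: 1/7 normal; order 6: 1/5 normal; order 8: 0/3 normal; order 12: 3/3 normal; order 24: 1/1 normal.
Total normal subgroups: 9.

9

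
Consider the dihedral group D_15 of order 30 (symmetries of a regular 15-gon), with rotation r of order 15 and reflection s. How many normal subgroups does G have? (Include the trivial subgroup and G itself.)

5

G has 28 subgroups. Checking conjugation-invariance by order — order 1: 1/1 normal; order 2: 0/15 normal; order 3: 1/1 normal; order 5: 1/1 normal; order 6: 0/5 normal; order 10: 0/3 normal; order 15: 1/1 normal; order 30: 1/1 normal.
Total normal subgroups: 5.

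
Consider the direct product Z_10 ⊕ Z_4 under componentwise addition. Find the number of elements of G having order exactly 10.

12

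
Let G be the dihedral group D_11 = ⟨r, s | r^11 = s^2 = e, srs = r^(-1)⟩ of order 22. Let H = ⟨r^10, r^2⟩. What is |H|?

11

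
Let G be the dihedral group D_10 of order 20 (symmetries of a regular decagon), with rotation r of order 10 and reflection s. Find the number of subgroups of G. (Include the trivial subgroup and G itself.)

|G| = 20, so by Lagrange every subgroup order divides 20. Divisors: 1, 2, 4, 5, 10, 20.
Subgroups by order — order 1: 1; order 2: 11; order 4: 5; order 5: 1; order 10: 3; order 20: 1.
Total: 1 + 11 + 5 + 1 + 3 + 1 = 22.

22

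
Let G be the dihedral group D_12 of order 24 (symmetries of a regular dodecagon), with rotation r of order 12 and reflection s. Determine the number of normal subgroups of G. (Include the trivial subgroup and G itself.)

9

G has 34 subgroups. Checking conjugation-invariance by order — order 1: 1/1 normal; order 2: 1/13 normal; order 3: 1/1 normal; order 4: 1/7 normal; order 6: 1/5 normal; order 8: 0/3 normal; order 12: 3/3 normal; order 24: 1/1 normal.
Total normal subgroups: 9.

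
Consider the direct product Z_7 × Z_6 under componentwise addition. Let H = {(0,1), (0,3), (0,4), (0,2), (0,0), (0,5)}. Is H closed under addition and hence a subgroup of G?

|H| = 6 divides |G| = 42, consistent with Lagrange.
H contains the identity, every element's inverse is in H, and H is closed under +: it is a subgroup.
In fact H = ⟨(0,1)⟩.

Yes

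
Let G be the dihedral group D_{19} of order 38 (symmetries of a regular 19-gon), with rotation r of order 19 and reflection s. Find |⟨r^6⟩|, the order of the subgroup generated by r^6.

19

Computing powers of r^6: the smallest k with (r^6)^k = e is k = 19.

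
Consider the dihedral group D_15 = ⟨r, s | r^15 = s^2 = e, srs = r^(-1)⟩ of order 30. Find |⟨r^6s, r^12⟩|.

|⟨r^6s⟩| = 2 and |⟨r^12⟩| = 5, so |H| is a multiple of lcm(2, 5) = 10 and divides |G| = 30.
Closing under the operation: H = {e, r^3, r^6, r^9, r^12, s, r^3s, r^6s, r^9s, r^12s}, so |H| = 10.

10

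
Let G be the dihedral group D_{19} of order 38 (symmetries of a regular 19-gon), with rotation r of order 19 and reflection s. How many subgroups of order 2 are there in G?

19

|G| = 38 and 2 | 38, so subgroups of order 2 are possible by Lagrange.
The subgroups of order 2 are: {e, r^10s}; {e, r^11s}; {e, r^12s}; {e, r^13s}; … (19 in all).
So G has 19 subgroups of order 2.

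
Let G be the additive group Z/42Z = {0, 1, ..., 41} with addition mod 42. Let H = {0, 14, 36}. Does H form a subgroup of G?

36 ∈ H but its inverse 6 ∉ H, so H is not a subgroup.

No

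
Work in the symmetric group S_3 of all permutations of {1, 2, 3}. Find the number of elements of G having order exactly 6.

0

No element of G has order 6 (even though 6 | 6).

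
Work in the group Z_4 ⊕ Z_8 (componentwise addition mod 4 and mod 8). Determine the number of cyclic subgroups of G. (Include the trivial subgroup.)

Group the elements of G by the cyclic subgroup they generate; each cyclic subgroup of order d accounts for φ(d) elements.
Cyclic subgroups by order — order 1: 1; order 2: 3; order 4: 6; order 8: 4.
Total: 14.

14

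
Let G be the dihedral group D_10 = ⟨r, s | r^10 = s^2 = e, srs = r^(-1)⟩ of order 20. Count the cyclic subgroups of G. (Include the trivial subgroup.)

Group the elements of G by the cyclic subgroup they generate; each cyclic subgroup of order d accounts for φ(d) elements.
Cyclic subgroups by order — order 1: 1; order 2: 11; order 5: 1; order 10: 1.
Total: 14.

14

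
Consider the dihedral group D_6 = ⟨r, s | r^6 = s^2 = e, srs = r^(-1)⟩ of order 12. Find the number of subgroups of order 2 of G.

|G| = 12 and 2 | 12, so subgroups of order 2 are possible by Lagrange.
The subgroups of order 2 are: {e, r^2s}; {e, r^3}; {e, r^3s}; {e, r^4s}; … (7 in all).
So G has 7 subgroups of order 2.

7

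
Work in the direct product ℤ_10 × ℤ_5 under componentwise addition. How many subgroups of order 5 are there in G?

6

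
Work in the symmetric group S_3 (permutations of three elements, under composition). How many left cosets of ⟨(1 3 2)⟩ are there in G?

|⟨(1 3 2)⟩| = 3 and |G| = 6.
By Lagrange, [G : H] = |G|/|H| = 6/3 = 2.

2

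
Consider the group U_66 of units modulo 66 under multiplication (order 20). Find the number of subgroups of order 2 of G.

|G| = 20 and 2 | 20, so subgroups of order 2 are possible by Lagrange.
The subgroups of order 2 are: {1, 23}; {1, 43}; {1, 65}.
So G has 3 subgroups of order 2.

3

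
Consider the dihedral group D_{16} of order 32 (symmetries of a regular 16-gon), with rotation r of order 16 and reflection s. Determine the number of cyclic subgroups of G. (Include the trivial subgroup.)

Group the elements of G by the cyclic subgroup they generate; each cyclic subgroup of order d accounts for φ(d) elements.
Cyclic subgroups by order — order 1: 1; order 2: 17; order 4: 1; order 8: 1; order 16: 1.
Total: 21.

21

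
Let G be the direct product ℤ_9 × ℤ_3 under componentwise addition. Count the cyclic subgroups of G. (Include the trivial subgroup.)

8

Each element a generates a cyclic subgroup ⟨a⟩; distinct elements may generate the same one (a cyclic group of order d has φ(d) generators).
Cyclic subgroups by order — order 1: 1; order 3: 4; order 9: 3.
Total: 8.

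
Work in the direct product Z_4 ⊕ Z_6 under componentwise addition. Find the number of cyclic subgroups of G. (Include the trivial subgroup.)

Each element a generates a cyclic subgroup ⟨a⟩; distinct elements may generate the same one (a cyclic group of order d has φ(d) generators).
Cyclic subgroups by order — order 1: 1; order 2: 3; order 3: 1; order 4: 2; order 6: 3; order 12: 2.
Total: 12.

12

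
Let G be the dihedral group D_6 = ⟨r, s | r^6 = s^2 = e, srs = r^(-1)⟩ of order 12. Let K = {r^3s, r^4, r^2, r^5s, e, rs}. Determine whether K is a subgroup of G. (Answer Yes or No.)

Yes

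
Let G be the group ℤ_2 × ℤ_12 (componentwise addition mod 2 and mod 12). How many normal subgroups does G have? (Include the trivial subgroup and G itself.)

G is abelian, so every subgroup is normal.
G has 16 subgroups in total, hence 16 normal subgroups.

16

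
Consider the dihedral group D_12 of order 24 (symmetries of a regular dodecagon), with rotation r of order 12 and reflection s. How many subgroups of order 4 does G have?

|G| = 24 and 4 | 24, so subgroups of order 4 are possible by Lagrange.
The subgroups of order 4 are: {e, r^6, r^4s, r^10s}; {e, r^6, r^5s, r^11s}; {e, r^6, r^2s, r^8s}; {e, r^3, r^6, r^9}; … (7 in all).
So G has 7 subgroups of order 4.

7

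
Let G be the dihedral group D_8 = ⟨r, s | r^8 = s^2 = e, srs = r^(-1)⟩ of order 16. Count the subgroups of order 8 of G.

3

|G| = 16 and 8 | 16, so subgroups of order 8 are possible by Lagrange.
The subgroups of order 8 are: {e, r, r^2, r^3, r^4, r^5, r^6, r^7}; {e, r^2, r^4, r^6, s, r^2s, r^4s, r^6s}; {e, r^2, r^4, r^6, rs, r^3s, r^5s, r^7s}.
So G has 3 subgroups of order 8.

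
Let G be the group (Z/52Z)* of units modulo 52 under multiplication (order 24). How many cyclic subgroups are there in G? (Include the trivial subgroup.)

Group the elements of G by the cyclic subgroup they generate; each cyclic subgroup of order d accounts for φ(d) elements.
Cyclic subgroups by order — order 1: 1; order 2: 3; order 3: 1; order 4: 2; order 6: 3; order 12: 2.
Total: 12.

12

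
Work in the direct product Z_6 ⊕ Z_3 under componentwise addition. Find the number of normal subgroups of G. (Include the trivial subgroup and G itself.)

12

G is abelian, so every subgroup is normal.
G has 12 subgroups in total, hence 12 normal subgroups.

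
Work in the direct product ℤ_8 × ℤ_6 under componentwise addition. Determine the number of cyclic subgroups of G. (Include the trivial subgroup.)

16

Each element a generates a cyclic subgroup ⟨a⟩; distinct elements may generate the same one (a cyclic group of order d has φ(d) generators).
Cyclic subgroups by order — order 1: 1; order 2: 3; order 3: 1; order 4: 2; order 6: 3; order 8: 2; order 12: 2; order 24: 2.
Total: 16.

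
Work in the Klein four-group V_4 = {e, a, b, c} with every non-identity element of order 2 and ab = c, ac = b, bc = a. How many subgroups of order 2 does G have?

|G| = 4 and 2 | 4, so subgroups of order 2 are possible by Lagrange.
The subgroups of order 2 are: {e, a}; {e, b}; {e, c}.
So G has 3 subgroups of order 2.

3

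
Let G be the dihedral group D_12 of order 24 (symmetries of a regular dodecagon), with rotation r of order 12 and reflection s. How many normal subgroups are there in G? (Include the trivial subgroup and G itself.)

9

G has 34 subgroups. Checking conjugation-invariance by order — order 1: 1/1 normal; order 2: 1/13 normal; order 3: 1/1 normal; order 4: 1/7 normal; order 6: 1/5 normal; order 8: 0/3 normal; order 12: 3/3 normal; order 24: 1/1 normal.
Total normal subgroups: 9.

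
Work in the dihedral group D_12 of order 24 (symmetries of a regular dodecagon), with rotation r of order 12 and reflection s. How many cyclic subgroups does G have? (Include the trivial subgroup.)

18

Each element a generates a cyclic subgroup ⟨a⟩; distinct elements may generate the same one (a cyclic group of order d has φ(d) generators).
Cyclic subgroups by order — order 1: 1; order 2: 13; order 3: 1; order 4: 1; order 6: 1; order 12: 1.
Total: 18.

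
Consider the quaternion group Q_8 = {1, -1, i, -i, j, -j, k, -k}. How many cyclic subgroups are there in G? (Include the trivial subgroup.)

5

Each element a generates a cyclic subgroup ⟨a⟩; distinct elements may generate the same one (a cyclic group of order d has φ(d) generators).
Cyclic subgroups by order — order 1: 1; order 2: 1; order 4: 3.
Total: 5.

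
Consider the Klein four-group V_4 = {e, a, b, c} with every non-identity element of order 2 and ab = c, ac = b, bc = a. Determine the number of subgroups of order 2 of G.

3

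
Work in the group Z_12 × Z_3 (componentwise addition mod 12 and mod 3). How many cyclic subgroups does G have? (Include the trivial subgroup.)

Each element a generates a cyclic subgroup ⟨a⟩; distinct elements may generate the same one (a cyclic group of order d has φ(d) generators).
Cyclic subgroups by order — order 1: 1; order 2: 1; order 3: 4; order 4: 1; order 6: 4; order 12: 4.
Total: 15.

15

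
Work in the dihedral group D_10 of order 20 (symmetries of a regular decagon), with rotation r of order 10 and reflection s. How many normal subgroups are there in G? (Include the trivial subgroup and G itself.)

7

G has 22 subgroups. Checking conjugation-invariance by order — order 1: 1/1 normal; order 2: 1/11 normal; order 4: 0/5 normal; order 5: 1/1 normal; order 10: 3/3 normal; order 20: 1/1 normal.
Total normal subgroups: 7.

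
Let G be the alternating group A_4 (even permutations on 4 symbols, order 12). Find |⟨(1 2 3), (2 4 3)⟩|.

12

|⟨(1 2 3)⟩| = 3 and |⟨(2 4 3)⟩| = 3, so |H| is a multiple of lcm(3, 3) = 3 and divides |G| = 12.
Closing {(1 2 3), (2 4 3)} under the group operation gives all of G, so |H| = 12.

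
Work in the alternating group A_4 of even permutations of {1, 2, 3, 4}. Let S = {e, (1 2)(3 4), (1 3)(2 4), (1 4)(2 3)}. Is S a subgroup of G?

|S| = 4 divides |G| = 12, consistent with Lagrange.
S contains the identity, every element's inverse is in S, and S is closed under ∘: it is a subgroup.

Yes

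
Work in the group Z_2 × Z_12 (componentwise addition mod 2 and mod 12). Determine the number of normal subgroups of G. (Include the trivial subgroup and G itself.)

G is abelian, so every subgroup is normal.
G has 16 subgroups in total, hence 16 normal subgroups.

16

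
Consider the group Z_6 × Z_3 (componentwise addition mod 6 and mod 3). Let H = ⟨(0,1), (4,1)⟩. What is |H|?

9

|⟨(0,1)⟩| = 3 and |⟨(4,1)⟩| = 3, so |H| is a multiple of lcm(3, 3) = 3 and divides |G| = 18.
Closing under the operation: H = {(0,0), (0,1), (0,2), (2,0), (2,1), (2,2), (4,0), (4,1), (4,2)}, so |H| = 9.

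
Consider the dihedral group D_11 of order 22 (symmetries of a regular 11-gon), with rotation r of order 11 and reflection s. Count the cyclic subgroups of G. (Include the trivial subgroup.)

13

Group the elements of G by the cyclic subgroup they generate; each cyclic subgroup of order d accounts for φ(d) elements.
Cyclic subgroups by order — order 1: 1; order 2: 11; order 11: 1.
Total: 13.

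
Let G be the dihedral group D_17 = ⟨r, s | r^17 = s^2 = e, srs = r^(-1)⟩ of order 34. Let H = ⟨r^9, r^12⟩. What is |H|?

17

|⟨r^9⟩| = 17 and |⟨r^12⟩| = 17, so |H| is a multiple of lcm(17, 17) = 17 and divides |G| = 34.
Closing under the operation: H = {e, r, r^2, r^3, r^4, r^5, r^6, r^7, r^8, r^9, r^10, r^11, r^12, r^13, r^14, r^15, r^16}, so |H| = 17.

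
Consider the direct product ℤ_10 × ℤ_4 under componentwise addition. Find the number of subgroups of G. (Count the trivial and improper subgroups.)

16

|G| = 40, so by Lagrange every subgroup order divides 40. Divisors: 1, 2, 4, 5, 8, 10, 20, 40.
Subgroups by order — order 1: 1; order 2: 3; order 4: 3; order 5: 1; order 8: 1; order 10: 3; order 20: 3; order 40: 1.
Total: 1 + 3 + 3 + 1 + 1 + 3 + 3 + 1 = 16.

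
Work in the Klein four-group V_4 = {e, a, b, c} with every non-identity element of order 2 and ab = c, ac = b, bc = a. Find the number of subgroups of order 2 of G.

|G| = 4 and 2 | 4, so subgroups of order 2 are possible by Lagrange.
The subgroups of order 2 are: {e, a}; {e, b}; {e, c}.
So G has 3 subgroups of order 2.

3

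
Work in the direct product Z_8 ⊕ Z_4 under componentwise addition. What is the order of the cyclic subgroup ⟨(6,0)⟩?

The order of (6,0) in Z_8 × Z_4 is lcm(ord(6) in Z_8, ord(0) in Z_4).
ord(6) = 4 and ord(0) = 1, so |⟨(6,0)⟩| = lcm(4, 1) = 4.

4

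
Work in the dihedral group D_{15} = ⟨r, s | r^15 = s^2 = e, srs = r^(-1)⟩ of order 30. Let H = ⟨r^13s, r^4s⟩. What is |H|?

|⟨r^13s⟩| = 2 and |⟨r^4s⟩| = 2, so |H| is a multiple of lcm(2, 2) = 2 and divides |G| = 30.
Closing under the operation: H = {e, r^3, r^6, r^9, r^12, rs, r^4s, r^7s, r^10s, r^13s}, so |H| = 10.

10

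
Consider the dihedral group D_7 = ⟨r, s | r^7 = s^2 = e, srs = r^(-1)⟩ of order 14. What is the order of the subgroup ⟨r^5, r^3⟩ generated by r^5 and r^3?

7

|⟨r^5⟩| = 7 and |⟨r^3⟩| = 7, so |H| is a multiple of lcm(7, 7) = 7 and divides |G| = 14.
Closing under the operation: H = {e, r, r^2, r^3, r^4, r^5, r^6}, so |H| = 7.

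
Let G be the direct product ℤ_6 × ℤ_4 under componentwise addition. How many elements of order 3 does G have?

2

An element (a,b) has order lcm(ord(a), ord(b)); count pairs with lcm equal to 3.
Enumerating gives 2 such elements.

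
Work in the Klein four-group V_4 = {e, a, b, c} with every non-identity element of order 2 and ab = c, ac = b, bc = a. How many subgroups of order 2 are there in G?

3

|G| = 4 and 2 | 4, so subgroups of order 2 are possible by Lagrange.
The subgroups of order 2 are: {e, a}; {e, b}; {e, c}.
So G has 3 subgroups of order 2.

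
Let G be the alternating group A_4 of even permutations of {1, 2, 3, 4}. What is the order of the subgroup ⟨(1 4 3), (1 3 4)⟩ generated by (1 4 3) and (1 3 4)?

|⟨(1 4 3)⟩| = 3 and |⟨(1 3 4)⟩| = 3, so |H| is a multiple of lcm(3, 3) = 3 and divides |G| = 12.
Closing under the operation: H = {e, (1 3 4), (1 4 3)}, so |H| = 3.

3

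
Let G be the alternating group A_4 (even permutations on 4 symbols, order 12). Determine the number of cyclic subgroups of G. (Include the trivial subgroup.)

8

A cyclic subgroup of order d is generated by each of its φ(d) elements of order d, so the cyclic subgroups of order d number (#elements of order d)/φ(d).
Cyclic subgroups by order — order 1: 1; order 2: 3; order 3: 4.
Total: 8.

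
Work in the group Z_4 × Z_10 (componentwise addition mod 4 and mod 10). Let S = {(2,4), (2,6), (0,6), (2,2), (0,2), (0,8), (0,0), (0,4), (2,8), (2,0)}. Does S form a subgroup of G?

|S| = 10 divides |G| = 40, consistent with Lagrange.
S contains the identity, every element's inverse is in S, and S is closed under +: it is a subgroup.
In fact S = ⟨(2,4)⟩.

Yes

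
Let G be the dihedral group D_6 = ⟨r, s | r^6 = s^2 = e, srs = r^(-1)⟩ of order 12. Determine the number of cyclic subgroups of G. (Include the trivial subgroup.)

10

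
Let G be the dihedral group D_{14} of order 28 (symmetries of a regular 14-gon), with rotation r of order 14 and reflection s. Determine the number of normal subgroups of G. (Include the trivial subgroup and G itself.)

7

G has 28 subgroups. Checking conjugation-invariance by order — order 1: 1/1 normal; order 2: 1/15 normal; order 4: 0/7 normal; order 7: 1/1 normal; order 14: 3/3 normal; order 28: 1/1 normal.
Total normal subgroups: 7.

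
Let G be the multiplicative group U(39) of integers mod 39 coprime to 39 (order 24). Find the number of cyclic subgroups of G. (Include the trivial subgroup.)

Group the elements of G by the cyclic subgroup they generate; each cyclic subgroup of order d accounts for φ(d) elements.
Cyclic subgroups by order — order 1: 1; order 2: 3; order 3: 1; order 4: 2; order 6: 3; order 12: 2.
Total: 12.

12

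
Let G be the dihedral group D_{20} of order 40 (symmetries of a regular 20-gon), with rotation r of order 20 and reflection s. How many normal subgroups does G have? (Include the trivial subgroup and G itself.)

9

G has 48 subgroups. Checking conjugation-invariance by order — order 1: 1/1 normal; order 2: 1/21 normal; order 4: 1/11 normal; order 5: 1/1 normal; order 8: 0/5 normal; order 10: 1/5 normal; order 20: 3/3 normal; order 40: 1/1 normal.
Total normal subgroups: 9.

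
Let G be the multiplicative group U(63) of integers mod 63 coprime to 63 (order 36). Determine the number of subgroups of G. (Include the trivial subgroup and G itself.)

30

|G| = 36, so by Lagrange every subgroup order divides 36. Divisors: 1, 2, 3, 4, 6, 9, 12, 18, 36.
Subgroups by order — order 1: 1; order 2: 3; order 3: 4; order 4: 1; order 6: 12; order 9: 1; order 12: 4; order 18: 3; order 36: 1.
Total: 1 + 3 + 4 + 1 + 12 + 1 + 4 + 3 + 1 = 30.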